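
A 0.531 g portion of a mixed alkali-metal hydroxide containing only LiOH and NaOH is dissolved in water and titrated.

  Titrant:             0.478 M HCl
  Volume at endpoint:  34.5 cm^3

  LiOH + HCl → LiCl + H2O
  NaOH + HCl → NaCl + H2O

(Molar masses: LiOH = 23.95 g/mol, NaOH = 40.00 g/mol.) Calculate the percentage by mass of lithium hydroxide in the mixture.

36.2 %

n(HCl) = 0.0345 × 0.478 = 0.0165 mol
Let x = n(LiOH), y = n(NaOH).
Titrant: 1x + 1y = 0.0165;  mass: 23.95x + 40.00y = 0.531
Solving, x = 8.01 × 10^-3 mol, y = 8.48 × 10^-3 mol
mass of LiOH = 8.01 × 10^-3 × 23.95 = 0.192 g
% LiOH = 0.192 / 0.531 × 100 = 36.2 %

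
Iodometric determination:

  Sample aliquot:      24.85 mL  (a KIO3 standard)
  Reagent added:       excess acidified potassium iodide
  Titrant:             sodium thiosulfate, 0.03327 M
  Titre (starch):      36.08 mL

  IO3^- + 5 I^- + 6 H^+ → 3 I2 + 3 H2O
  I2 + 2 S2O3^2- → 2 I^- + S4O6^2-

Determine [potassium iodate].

0.008051 M

n(S2O3^2-) = 0.03608 × 0.03327 = 1.200 × 10^-3 mol
n(I2) = n(S2O3^2-)/2 = 6.002 × 10^-4 mol
From the 1:3 ratio, n(IO3^-) in the aliquot = 1/3 × 6.002 × 10^-4 = 2.001 × 10^-4 mol
[IO3^-] = 2.001 × 10^-4 / 0.02485 = 0.008051 mol/L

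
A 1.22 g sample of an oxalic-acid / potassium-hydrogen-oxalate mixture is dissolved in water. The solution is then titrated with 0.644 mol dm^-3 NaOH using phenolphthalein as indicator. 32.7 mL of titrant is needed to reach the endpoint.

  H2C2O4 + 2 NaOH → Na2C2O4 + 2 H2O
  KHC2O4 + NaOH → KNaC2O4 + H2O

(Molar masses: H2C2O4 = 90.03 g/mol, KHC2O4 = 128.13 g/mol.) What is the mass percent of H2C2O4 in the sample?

65.6 %

n(NaOH) = 0.0327 × 0.644 = 0.0211 mol
Let x = n(H2C2O4), y = n(KHC2O4).
Titrant: 2x + 1y = 0.0211;  mass: 90.03x + 128.13y = 1.22
Solving, x = 8.89 × 10^-3 mol, y = 3.27 × 10^-3 mol
mass of H2C2O4 = 8.89 × 10^-3 × 90.03 = 0.801 g
% H2C2O4 = 0.801 / 1.22 × 100 = 65.6 %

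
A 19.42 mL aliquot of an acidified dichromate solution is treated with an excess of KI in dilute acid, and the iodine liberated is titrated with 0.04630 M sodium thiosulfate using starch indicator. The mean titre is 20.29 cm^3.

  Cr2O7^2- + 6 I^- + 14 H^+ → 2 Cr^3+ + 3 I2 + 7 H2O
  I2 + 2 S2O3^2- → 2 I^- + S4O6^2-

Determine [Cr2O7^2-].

0.008062 M

n(S2O3^2-) = 0.02029 × 0.04630 = 9.394 × 10^-4 mol
n(I2) = n(S2O3^2-)/2 = 4.697 × 10^-4 mol
From the 1:3 ratio, n(Cr2O7^2-) in the aliquot = 1/3 × 4.697 × 10^-4 = 1.566 × 10^-4 mol
[Cr2O7^2-] = 1.566 × 10^-4 / 0.01942 = 0.008062 mol/L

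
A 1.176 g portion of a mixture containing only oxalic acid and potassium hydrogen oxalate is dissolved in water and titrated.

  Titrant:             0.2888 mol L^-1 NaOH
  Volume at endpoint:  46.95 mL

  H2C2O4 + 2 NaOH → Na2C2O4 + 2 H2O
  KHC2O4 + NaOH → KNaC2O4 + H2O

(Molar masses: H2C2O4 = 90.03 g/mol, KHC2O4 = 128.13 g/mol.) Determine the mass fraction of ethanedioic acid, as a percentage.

n(NaOH) = 0.04695 × 0.2888 = 0.01356 mol
Let x = n(H2C2O4), y = n(KHC2O4).
Titrant: 2x + 1y = 0.01356;  mass: 90.03x + 128.13y = 1.176
Solving, x = 3.377 × 10^-3 mol, y = 6.805 × 10^-3 mol
mass of H2C2O4 = 3.377 × 10^-3 × 90.03 = 0.3040 g
% H2C2O4 = 0.3040 / 1.176 × 100 = 25.85 %

25.85 %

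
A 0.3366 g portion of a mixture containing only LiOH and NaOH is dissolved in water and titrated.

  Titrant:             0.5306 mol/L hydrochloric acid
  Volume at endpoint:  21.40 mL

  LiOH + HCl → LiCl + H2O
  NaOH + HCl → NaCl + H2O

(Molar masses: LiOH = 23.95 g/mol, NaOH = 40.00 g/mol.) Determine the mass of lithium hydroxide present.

n(HCl) = 0.02140 × 0.5306 = 0.01135 mol
Let x = n(LiOH), y = n(NaOH).
Titrant: 1x + 1y = 0.01135;  mass: 23.95x + 40.00y = 0.3366
Solving, x = 7.327 × 10^-3 mol, y = 4.028 × 10^-3 mol
mass of LiOH = 7.327 × 10^-3 × 23.95 = 0.1755 g

0.1755 g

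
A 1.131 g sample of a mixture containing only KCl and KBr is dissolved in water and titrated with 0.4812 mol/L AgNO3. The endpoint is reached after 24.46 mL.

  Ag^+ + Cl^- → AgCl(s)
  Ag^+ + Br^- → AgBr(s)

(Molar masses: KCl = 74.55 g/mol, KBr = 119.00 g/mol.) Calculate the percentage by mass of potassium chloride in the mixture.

39.99 %

n(AgNO3) = 0.02446 × 0.4812 = 0.01177 mol
Let x = n(KCl), y = n(KBr).
Titrant: 1x + 1y = 0.01177;  mass: 74.55x + 119.00y = 1.131
Solving, x = 6.066 × 10^-3 mol, y = 5.704 × 10^-3 mol
mass of KCl = 6.066 × 10^-3 × 74.55 = 0.4522 g
% KCl = 0.4522 / 1.131 × 100 = 39.99 %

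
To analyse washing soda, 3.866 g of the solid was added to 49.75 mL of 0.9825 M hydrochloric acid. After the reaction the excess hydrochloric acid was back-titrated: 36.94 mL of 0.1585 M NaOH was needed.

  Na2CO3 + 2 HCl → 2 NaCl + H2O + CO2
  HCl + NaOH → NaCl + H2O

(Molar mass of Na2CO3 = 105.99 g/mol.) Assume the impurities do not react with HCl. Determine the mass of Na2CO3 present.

2.280 g

n(HCl) added = 0.04975 × 0.9825 = 0.04888 mol
n(NaOH) used in back-titration = 0.03694 × 0.1585 = 5.855 × 10^-3 mol
n(HCl) left over = 5.855 × 10^-3 mol (1:1 ratio)
n(HCl) consumed by analyte = 0.04888 − 5.855 × 10^-3 = 0.04302 mol
From the 1:2 ratio, n(Na2CO3) = 1/2 × 0.04302 = 0.02151 mol
mass of Na2CO3 = 0.02151 × 105.99 = 2.280 g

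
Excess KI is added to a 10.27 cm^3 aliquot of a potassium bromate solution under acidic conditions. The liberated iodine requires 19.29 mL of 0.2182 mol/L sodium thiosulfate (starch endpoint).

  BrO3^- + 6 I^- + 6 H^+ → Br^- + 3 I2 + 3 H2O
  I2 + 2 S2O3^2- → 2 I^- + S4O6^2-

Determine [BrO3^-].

n(S2O3^2-) = 0.01929 × 0.2182 = 4.209 × 10^-3 mol
n(I2) = n(S2O3^2-)/2 = 2.105 × 10^-3 mol
From the 1:3 ratio, n(BrO3^-) in the aliquot = 1/3 × 2.105 × 10^-3 = 7.015 × 10^-4 mol
[BrO3^-] = 7.015 × 10^-4 / 0.01027 = 0.06831 mol/L

0.06831 mol/L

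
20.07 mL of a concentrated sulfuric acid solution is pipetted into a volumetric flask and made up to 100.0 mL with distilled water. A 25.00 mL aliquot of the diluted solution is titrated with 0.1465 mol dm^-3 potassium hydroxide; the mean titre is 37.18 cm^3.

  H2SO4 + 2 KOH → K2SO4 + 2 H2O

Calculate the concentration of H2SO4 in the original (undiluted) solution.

n(KOH) = 0.03718 × 0.1465 = 5.447 × 10^-3 mol
From the 1:2 ratio, n(H2SO4) in the aliquot = 1/2 × 5.447 × 10^-3 = 2.723 × 10^-3 mol
[H2SO4]_dilute = 2.723 × 10^-3 / 0.02500 = 0.1089 mol/L
Dilution factor = 100.0 / 20.07 = 4.983
[H2SO4]_stock = 0.1089 × 4.983 = 0.5428 mol/L

0.5428 mol/L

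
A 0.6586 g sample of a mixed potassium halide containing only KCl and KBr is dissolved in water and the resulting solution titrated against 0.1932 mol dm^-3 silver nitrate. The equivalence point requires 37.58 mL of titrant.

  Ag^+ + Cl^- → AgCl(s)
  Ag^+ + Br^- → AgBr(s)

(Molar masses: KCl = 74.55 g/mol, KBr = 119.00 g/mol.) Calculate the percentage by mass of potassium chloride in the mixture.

n(AgNO3) = 0.03758 × 0.1932 = 7.260 × 10^-3 mol
Let x = n(KCl), y = n(KBr).
Titrant: 1x + 1y = 7.260 × 10^-3;  mass: 74.55x + 119.00y = 0.6586
Solving, x = 4.621 × 10^-3 mol, y = 2.640 × 10^-3 mol
mass of KCl = 4.621 × 10^-3 × 74.55 = 0.3445 g
% KCl = 0.3445 / 0.6586 × 100 = 52.30 %

52.30 %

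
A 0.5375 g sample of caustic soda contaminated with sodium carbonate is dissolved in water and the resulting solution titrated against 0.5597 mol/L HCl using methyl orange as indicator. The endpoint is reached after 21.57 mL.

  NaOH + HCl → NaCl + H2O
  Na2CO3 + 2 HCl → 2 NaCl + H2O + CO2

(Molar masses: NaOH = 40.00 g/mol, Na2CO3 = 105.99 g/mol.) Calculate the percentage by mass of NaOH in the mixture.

n(HCl) = 0.02157 × 0.5597 = 0.01207 mol
Let x = n(NaOH), y = n(Na2CO3).
Titrant: 1x + 2y = 0.01207;  mass: 40.00x + 105.99y = 0.5375
Solving, x = 7.872 × 10^-3 mol, y = 2.100 × 10^-3 mol
mass of NaOH = 7.872 × 10^-3 × 40.00 = 0.3149 g
% NaOH = 0.3149 / 0.5375 × 100 = 58.58 %

58.58 %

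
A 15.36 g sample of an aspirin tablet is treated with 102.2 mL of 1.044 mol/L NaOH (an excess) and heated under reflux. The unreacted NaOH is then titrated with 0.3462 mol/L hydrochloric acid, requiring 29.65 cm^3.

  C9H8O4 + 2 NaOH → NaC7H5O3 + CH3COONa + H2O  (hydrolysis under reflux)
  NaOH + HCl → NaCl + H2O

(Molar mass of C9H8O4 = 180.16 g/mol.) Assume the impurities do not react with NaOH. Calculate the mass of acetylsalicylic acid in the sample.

n(NaOH) added = 0.1022 × 1.044 = 0.1067 mol
n(HCl) used in back-titration = 0.02965 × 0.3462 = 0.01026 mol
n(NaOH) left over = 0.01026 mol (1:1 ratio)
n(NaOH) consumed by analyte = 0.1067 − 0.01026 = 0.09643 mol
From the 1:2 ratio, n(C9H8O4) = 1/2 × 0.09643 = 0.04822 mol
mass of C9H8O4 = 0.04822 × 180.16 = 8.687 g

8.687 g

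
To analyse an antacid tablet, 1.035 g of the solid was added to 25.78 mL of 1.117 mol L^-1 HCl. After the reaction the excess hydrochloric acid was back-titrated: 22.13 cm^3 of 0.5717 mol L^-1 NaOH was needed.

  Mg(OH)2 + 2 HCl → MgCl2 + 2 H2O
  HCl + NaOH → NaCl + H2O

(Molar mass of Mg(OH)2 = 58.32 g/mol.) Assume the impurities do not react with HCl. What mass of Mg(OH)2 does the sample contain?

0.4708 g

n(HCl) added = 0.02578 × 1.117 = 0.02880 mol
n(NaOH) used in back-titration = 0.02213 × 0.5717 = 0.01265 mol
n(HCl) left over = 0.01265 mol (1:1 ratio)
n(HCl) consumed by analyte = 0.02880 − 0.01265 = 0.01614 mol
From the 1:2 ratio, n(Mg(OH)2) = 1/2 × 0.01614 = 8.072 × 10^-3 mol
mass of Mg(OH)2 = 8.072 × 10^-3 × 58.32 = 0.4708 g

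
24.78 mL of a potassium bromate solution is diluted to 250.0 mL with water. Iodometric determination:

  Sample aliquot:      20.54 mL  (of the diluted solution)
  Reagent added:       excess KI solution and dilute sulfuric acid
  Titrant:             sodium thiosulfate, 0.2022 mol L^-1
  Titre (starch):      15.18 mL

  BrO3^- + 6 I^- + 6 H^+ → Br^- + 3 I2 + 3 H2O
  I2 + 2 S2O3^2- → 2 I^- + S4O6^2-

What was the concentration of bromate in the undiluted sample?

0.2513 mol/L

n(S2O3^2-) = 0.01518 × 0.2022 = 3.069 × 10^-3 mol
n(I2) = n(S2O3^2-)/2 = 1.535 × 10^-3 mol
From the 1:3 ratio, n(BrO3^-) in the aliquot = 1/3 × 1.535 × 10^-3 = 5.116 × 10^-4 mol
[BrO3^-]_dilute = 5.116 × 10^-4 / 0.02054 = 0.02491 mol/L
[BrO3^-]_original = 0.02491 × 250.0/24.78 = 0.2513 mol/L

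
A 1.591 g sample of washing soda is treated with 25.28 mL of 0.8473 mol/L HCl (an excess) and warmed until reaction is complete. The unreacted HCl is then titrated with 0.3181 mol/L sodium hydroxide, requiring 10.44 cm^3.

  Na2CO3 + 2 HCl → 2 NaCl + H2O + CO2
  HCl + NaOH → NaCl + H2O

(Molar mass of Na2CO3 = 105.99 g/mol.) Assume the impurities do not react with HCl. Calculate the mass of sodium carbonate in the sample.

n(HCl) added = 0.02528 × 0.8473 = 0.02142 mol
n(NaOH) used in back-titration = 0.01044 × 0.3181 = 3.321 × 10^-3 mol
n(HCl) left over = 3.321 × 10^-3 mol (1:1 ratio)
n(HCl) consumed by analyte = 0.02142 − 3.321 × 10^-3 = 0.01810 mol
From the 1:2 ratio, n(Na2CO3) = 1/2 × 0.01810 = 9.049 × 10^-3 mol
mass of Na2CO3 = 9.049 × 10^-3 × 105.99 = 0.9591 g

0.9591 g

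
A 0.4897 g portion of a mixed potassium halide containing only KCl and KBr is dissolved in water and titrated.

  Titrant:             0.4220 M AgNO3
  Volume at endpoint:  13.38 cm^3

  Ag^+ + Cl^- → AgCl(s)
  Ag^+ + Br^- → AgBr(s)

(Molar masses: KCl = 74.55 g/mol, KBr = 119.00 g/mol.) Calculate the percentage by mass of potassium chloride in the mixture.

62.41 %

n(AgNO3) = 0.01338 × 0.4220 = 5.646 × 10^-3 mol
Let x = n(KCl), y = n(KBr).
Titrant: 1x + 1y = 5.646 × 10^-3;  mass: 74.55x + 119.00y = 0.4897
Solving, x = 4.099 × 10^-3 mol, y = 1.547 × 10^-3 mol
mass of KCl = 4.099 × 10^-3 × 74.55 = 0.3056 g
% KCl = 0.3056 / 0.4897 × 100 = 62.41 %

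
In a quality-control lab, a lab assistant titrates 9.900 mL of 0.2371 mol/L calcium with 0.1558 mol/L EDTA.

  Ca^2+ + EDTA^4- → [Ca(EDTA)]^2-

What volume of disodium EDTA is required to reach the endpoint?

15.07 mL

n(Ca2+) = 0.009900 L × 0.2371 mol/L = 2.347 × 10^-3 mol
n(EDTA) = 2.347 × 10^-3 mol (1:1 stoichiometry)
V(EDTA) = 2.347 × 10^-3 mol / 0.1558 mol/L = 0.01507 L = 15.07 mL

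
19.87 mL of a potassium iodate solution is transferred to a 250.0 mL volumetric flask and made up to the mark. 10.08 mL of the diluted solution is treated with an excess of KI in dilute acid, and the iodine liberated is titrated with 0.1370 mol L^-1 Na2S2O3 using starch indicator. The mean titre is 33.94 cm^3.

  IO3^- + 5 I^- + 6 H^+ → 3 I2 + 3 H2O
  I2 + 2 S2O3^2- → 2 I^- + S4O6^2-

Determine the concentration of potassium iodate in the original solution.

n(S2O3^2-) = 0.03394 × 0.1370 = 4.650 × 10^-3 mol
n(I2) = n(S2O3^2-)/2 = 2.325 × 10^-3 mol
From the 1:3 ratio, n(IO3^-) in the aliquot = 1/3 × 2.325 × 10^-3 = 7.750 × 10^-4 mol
[IO3^-]_dilute = 7.750 × 10^-4 / 0.01008 = 0.07688 mol/L
[IO3^-]_original = 0.07688 × 250.0/19.87 = 0.9673 mol/L

0.9673 mol/L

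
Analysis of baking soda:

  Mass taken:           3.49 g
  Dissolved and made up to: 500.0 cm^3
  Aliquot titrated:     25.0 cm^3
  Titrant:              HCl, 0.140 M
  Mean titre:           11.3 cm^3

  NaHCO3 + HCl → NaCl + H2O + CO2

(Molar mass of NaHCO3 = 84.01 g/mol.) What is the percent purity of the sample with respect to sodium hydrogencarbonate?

76.2 %

n(HCl) per titration = 0.0113 × 0.140 = 1.58 × 10^-3 mol
n(NaHCO3) in each aliquot = 1.58 × 10^-3 mol (1:1 ratio)
n(NaHCO3) in the whole flask = 1.58 × 10^-3 × 500.0/25.0 = 0.0316 mol
mass of NaHCO3 = 0.0316 × 84.01 = 2.66 g
% NaHCO3 = 2.66 / 3.49 × 100 = 76.2 %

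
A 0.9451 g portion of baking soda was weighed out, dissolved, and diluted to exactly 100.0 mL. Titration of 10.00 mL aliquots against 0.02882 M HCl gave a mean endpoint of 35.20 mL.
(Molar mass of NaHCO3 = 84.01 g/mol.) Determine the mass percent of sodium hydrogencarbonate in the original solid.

90.18 %

NaHCO3 + HCl → NaCl + H2O + CO2
n(HCl) per titration = 0.03520 × 0.02882 = 1.014 × 10^-3 mol
n(NaHCO3) in each aliquot = 1.014 × 10^-3 mol (1:1 ratio)
n(NaHCO3) in the whole flask = 1.014 × 10^-3 × 100.0/10.00 = 0.01014 mol
mass of NaHCO3 = 0.01014 × 84.01 = 0.8523 g
% NaHCO3 = 0.8523 / 0.9451 × 100 = 90.18 %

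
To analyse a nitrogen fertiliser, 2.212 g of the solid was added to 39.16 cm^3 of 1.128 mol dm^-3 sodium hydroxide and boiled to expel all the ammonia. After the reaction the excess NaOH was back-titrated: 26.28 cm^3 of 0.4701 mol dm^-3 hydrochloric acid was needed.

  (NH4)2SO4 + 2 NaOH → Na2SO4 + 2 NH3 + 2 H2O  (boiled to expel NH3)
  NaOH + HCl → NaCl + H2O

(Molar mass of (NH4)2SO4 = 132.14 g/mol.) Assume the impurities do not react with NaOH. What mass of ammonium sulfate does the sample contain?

n(NaOH) added = 0.03916 × 1.128 = 0.04417 mol
n(HCl) used in back-titration = 0.02628 × 0.4701 = 0.01235 mol
n(NaOH) left over = 0.01235 mol (1:1 ratio)
n(NaOH) consumed by analyte = 0.04417 − 0.01235 = 0.03182 mol
From the 1:2 ratio, n((NH4)2SO4) = 1/2 × 0.03182 = 0.01591 mol
mass of (NH4)2SO4 = 0.01591 × 132.14 = 2.102 g

2.102 g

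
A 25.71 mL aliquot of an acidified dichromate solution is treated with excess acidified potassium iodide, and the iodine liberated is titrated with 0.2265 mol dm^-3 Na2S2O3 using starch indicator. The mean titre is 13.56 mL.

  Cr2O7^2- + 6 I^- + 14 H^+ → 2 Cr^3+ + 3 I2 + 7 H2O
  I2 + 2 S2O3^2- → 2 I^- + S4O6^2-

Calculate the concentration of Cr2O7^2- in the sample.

0.01991 mol/L

n(S2O3^2-) = 0.01356 × 0.2265 = 3.071 × 10^-3 mol
n(I2) = n(S2O3^2-)/2 = 1.536 × 10^-3 mol
From the 1:3 ratio, n(Cr2O7^2-) in the aliquot = 1/3 × 1.536 × 10^-3 = 5.119 × 10^-4 mol
[Cr2O7^2-] = 5.119 × 10^-4 / 0.02571 = 0.01991 mol/L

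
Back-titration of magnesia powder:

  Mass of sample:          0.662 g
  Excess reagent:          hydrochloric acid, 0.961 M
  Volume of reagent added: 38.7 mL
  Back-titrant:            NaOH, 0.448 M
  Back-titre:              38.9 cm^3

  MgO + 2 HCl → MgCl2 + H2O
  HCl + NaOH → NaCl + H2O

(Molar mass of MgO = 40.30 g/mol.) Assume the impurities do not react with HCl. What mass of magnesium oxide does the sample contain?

n(HCl) added = 0.0387 × 0.961 = 0.0372 mol
n(NaOH) used in back-titration = 0.0389 × 0.448 = 0.0174 mol
n(HCl) left over = 0.0174 mol (1:1 ratio)
n(HCl) consumed by analyte = 0.0372 − 0.0174 = 0.0198 mol
From the 1:2 ratio, n(MgO) = 1/2 × 0.0198 = 9.88 × 10^-3 mol
mass of MgO = 9.88 × 10^-3 × 40.30 = 0.398 g

0.398 g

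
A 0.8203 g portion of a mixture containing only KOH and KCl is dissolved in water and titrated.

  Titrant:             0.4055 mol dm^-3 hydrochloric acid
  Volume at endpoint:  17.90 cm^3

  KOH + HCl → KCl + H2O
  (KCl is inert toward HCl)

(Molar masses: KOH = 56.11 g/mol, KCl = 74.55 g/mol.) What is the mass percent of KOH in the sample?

n(HCl) = 0.01790 × 0.4055 = 7.258 × 10^-3 mol
Let x = n(KOH), y = n(KCl).
Titrant: 1x = 7.258 × 10^-3;  mass: 56.11x + 74.55y = 0.8203
Solving, x = 7.258 × 10^-3 mol, y = 5.540 × 10^-3 mol
mass of KOH = 7.258 × 10^-3 × 56.11 = 0.4073 g
% KOH = 0.4073 / 0.8203 × 100 = 49.65 %

49.65 %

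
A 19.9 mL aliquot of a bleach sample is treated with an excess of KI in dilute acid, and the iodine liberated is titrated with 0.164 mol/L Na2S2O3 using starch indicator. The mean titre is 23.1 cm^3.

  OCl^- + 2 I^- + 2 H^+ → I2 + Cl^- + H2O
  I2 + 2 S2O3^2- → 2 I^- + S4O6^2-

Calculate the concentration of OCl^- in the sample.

0.0952 mol/L

n(S2O3^2-) = 0.0231 × 0.164 = 3.79 × 10^-3 mol
n(I2) = n(S2O3^2-)/2 = 1.89 × 10^-3 mol
n(OCl^-) in the aliquot = 1.89 × 10^-3 mol (1:1 ratio)
[OCl^-] = 1.89 × 10^-3 / 0.0199 = 0.0952 mol/L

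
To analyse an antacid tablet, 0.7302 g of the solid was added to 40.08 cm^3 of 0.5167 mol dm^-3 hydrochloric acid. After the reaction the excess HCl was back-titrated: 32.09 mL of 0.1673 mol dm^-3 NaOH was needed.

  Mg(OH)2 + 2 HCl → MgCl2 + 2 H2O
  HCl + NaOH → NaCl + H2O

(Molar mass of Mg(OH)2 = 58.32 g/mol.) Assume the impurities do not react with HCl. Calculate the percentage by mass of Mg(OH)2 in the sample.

n(HCl) added = 0.04008 × 0.5167 = 0.02071 mol
n(NaOH) used in back-titration = 0.03209 × 0.1673 = 5.369 × 10^-3 mol
n(HCl) left over = 5.369 × 10^-3 mol (1:1 ratio)
n(HCl) consumed by analyte = 0.02071 − 5.369 × 10^-3 = 0.01534 mol
From the 1:2 ratio, n(Mg(OH)2) = 1/2 × 0.01534 = 7.670 × 10^-3 mol
mass of Mg(OH)2 = 7.670 × 10^-3 × 58.32 = 0.4473 g
% Mg(OH)2 = 0.4473 / 0.7302 × 100 = 61.26 %

61.26 %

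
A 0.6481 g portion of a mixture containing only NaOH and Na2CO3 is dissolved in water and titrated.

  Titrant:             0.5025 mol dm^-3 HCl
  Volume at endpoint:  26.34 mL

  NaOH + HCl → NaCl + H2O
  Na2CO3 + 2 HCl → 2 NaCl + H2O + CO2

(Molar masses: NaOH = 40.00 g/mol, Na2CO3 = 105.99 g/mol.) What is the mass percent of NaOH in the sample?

n(HCl) = 0.02634 × 0.5025 = 0.01324 mol
Let x = n(NaOH), y = n(Na2CO3).
Titrant: 1x + 2y = 0.01324;  mass: 40.00x + 105.99y = 0.6481
Solving, x = 4.104 × 10^-3 mol, y = 4.566 × 10^-3 mol
mass of NaOH = 4.104 × 10^-3 × 40.00 = 0.1642 g
% NaOH = 0.1642 / 0.6481 × 100 = 25.33 %

25.33 %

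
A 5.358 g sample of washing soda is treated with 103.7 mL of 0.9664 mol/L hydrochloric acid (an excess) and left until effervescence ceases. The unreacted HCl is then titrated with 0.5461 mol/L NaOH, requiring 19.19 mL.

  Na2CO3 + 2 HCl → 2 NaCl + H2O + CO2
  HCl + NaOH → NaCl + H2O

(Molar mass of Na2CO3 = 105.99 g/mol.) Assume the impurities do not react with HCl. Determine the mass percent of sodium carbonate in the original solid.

n(HCl) added = 0.1037 × 0.9664 = 0.1002 mol
n(NaOH) used in back-titration = 0.01919 × 0.5461 = 0.01048 mol
n(HCl) left over = 0.01048 mol (1:1 ratio)
n(HCl) consumed by analyte = 0.1002 − 0.01048 = 0.08974 mol
From the 1:2 ratio, n(Na2CO3) = 1/2 × 0.08974 = 0.04487 mol
mass of Na2CO3 = 0.04487 × 105.99 = 4.756 g
% Na2CO3 = 4.756 / 5.358 × 100 = 88.76 %

88.76 %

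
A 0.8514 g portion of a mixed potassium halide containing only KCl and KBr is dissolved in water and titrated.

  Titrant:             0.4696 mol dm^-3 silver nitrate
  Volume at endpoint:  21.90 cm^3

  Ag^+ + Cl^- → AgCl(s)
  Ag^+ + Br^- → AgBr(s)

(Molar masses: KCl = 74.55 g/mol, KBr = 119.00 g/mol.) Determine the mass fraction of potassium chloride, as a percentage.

73.36 %

n(AgNO3) = 0.02190 × 0.4696 = 0.01028 mol
Let x = n(KCl), y = n(KBr).
Titrant: 1x + 1y = 0.01028;  mass: 74.55x + 119.00y = 0.8514
Solving, x = 8.379 × 10^-3 mol, y = 1.906 × 10^-3 mol
mass of KCl = 8.379 × 10^-3 × 74.55 = 0.6246 g
% KCl = 0.6246 / 0.8514 × 100 = 73.36 %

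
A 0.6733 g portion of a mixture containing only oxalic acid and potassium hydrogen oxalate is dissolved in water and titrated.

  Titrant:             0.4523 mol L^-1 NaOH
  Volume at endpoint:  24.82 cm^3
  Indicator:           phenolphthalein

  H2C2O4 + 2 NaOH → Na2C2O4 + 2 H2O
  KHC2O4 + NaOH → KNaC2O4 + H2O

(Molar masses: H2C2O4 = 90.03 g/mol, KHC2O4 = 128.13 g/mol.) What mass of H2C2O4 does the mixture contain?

n(NaOH) = 0.02482 × 0.4523 = 0.01123 mol
Let x = n(H2C2O4), y = n(KHC2O4).
Titrant: 2x + 1y = 0.01123;  mass: 90.03x + 128.13y = 0.6733
Solving, x = 4.603 × 10^-3 mol, y = 2.021 × 10^-3 mol
mass of H2C2O4 = 4.603 × 10^-3 × 90.03 = 0.4144 g

0.4144 g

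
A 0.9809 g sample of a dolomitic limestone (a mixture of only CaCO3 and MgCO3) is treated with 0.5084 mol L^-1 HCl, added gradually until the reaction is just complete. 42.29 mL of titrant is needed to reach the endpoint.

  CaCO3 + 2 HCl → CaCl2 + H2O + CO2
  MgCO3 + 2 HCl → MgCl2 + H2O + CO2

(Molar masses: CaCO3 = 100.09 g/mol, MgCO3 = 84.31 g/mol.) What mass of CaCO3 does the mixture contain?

n(HCl) = 0.04229 × 0.5084 = 0.02150 mol
Let x = n(CaCO3), y = n(MgCO3).
Titrant: 2x + 2y = 0.02150;  mass: 100.09x + 84.31y = 0.9809
Solving, x = 4.725 × 10^-3 mol, y = 6.025 × 10^-3 mol
mass of CaCO3 = 4.725 × 10^-3 × 100.09 = 0.4729 g

0.4729 g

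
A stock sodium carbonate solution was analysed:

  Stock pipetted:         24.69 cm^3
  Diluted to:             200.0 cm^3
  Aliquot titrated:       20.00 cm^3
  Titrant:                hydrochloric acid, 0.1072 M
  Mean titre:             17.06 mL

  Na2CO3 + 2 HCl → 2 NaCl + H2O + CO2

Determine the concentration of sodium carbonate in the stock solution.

0.3704 M

n(HCl) = 0.01706 × 0.1072 = 1.829 × 10^-3 mol
From the 1:2 ratio, n(Na2CO3) in the aliquot = 1/2 × 1.829 × 10^-3 = 9.144 × 10^-4 mol
[Na2CO3]_dilute = 9.144 × 10^-4 / 0.02000 = 0.04572 mol/L
Dilution factor = 200.0 / 24.69 = 8.100
[Na2CO3]_stock = 0.04572 × 8.100 = 0.3704 mol/L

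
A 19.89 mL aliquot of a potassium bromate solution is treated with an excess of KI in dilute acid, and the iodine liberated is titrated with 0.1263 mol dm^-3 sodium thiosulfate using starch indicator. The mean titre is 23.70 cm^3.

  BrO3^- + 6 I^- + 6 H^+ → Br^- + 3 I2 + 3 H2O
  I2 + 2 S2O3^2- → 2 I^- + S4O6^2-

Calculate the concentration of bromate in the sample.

n(S2O3^2-) = 0.02370 × 0.1263 = 2.993 × 10^-3 mol
n(I2) = n(S2O3^2-)/2 = 1.497 × 10^-3 mol
From the 1:3 ratio, n(BrO3^-) in the aliquot = 1/3 × 1.497 × 10^-3 = 4.989 × 10^-4 mol
[BrO3^-] = 4.989 × 10^-4 / 0.01989 = 0.02508 mol/L

0.02508 mol/L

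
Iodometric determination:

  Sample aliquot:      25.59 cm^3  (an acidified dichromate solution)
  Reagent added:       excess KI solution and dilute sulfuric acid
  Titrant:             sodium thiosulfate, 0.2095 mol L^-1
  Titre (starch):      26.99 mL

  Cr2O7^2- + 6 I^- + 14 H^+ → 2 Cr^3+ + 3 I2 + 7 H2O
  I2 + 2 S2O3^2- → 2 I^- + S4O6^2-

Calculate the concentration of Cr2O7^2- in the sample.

n(S2O3^2-) = 0.02699 × 0.2095 = 5.654 × 10^-3 mol
n(I2) = n(S2O3^2-)/2 = 2.827 × 10^-3 mol
From the 1:3 ratio, n(Cr2O7^2-) in the aliquot = 1/3 × 2.827 × 10^-3 = 9.424 × 10^-4 mol
[Cr2O7^2-] = 9.424 × 10^-4 / 0.02559 = 0.03683 mol/L

0.03683 mol/L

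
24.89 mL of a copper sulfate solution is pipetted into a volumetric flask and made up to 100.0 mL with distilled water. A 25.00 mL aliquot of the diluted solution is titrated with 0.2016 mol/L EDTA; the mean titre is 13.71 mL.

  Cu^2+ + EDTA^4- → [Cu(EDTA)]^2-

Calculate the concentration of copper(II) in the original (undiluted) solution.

0.4442 mol/L

n(EDTA) = 0.01371 × 0.2016 = 2.764 × 10^-3 mol
n(Cu2+) in the aliquot = 2.764 × 10^-3 mol (1:1 ratio)
[Cu2+]_dilute = 2.764 × 10^-3 / 0.02500 = 0.1106 mol/L
Dilution factor = 100.0 / 24.89 = 4.018
[Cu2+]_stock = 0.1106 × 4.018 = 0.4442 mol/L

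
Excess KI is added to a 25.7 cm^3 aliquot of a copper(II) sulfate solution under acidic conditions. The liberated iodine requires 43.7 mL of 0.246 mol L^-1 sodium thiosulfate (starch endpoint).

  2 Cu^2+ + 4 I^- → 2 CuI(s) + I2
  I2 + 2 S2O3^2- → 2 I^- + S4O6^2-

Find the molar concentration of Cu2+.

0.418 mol/L

n(S2O3^2-) = 0.0437 × 0.246 = 0.0108 mol
n(I2) = n(S2O3^2-)/2 = 5.38 × 10^-3 mol
From the 2:1 ratio, n(Cu2+) in the aliquot = 2/1 × 5.38 × 10^-3 = 0.0108 mol
[Cu2+] = 0.0108 / 0.0257 = 0.418 mol/L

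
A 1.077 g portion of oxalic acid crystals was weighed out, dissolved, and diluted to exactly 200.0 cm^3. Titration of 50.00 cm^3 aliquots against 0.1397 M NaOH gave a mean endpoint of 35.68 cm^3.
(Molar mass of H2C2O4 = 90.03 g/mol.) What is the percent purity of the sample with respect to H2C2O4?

83.33 %

H2C2O4 + 2 NaOH → Na2C2O4 + 2 H2O
n(NaOH) per titration = 0.03568 × 0.1397 = 4.984 × 10^-3 mol
From the 1:2 ratio, n(H2C2O4) in each aliquot = 1/2 × 4.984 × 10^-3 = 2.492 × 10^-3 mol
n(H2C2O4) in the whole flask = 2.492 × 10^-3 × 200.0/50.00 = 9.969 × 10^-3 mol
mass of H2C2O4 = 9.969 × 10^-3 × 90.03 = 0.8975 g
% H2C2O4 = 0.8975 / 1.077 × 100 = 83.33 %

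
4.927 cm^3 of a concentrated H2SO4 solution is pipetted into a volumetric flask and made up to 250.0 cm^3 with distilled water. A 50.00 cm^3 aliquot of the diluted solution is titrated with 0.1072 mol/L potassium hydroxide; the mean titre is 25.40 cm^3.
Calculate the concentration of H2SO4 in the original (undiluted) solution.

1.382 mol/L

H2SO4 + 2 KOH → K2SO4 + 2 H2O
n(KOH) = 0.02540 × 0.1072 = 2.723 × 10^-3 mol
From the 1:2 ratio, n(H2SO4) in the aliquot = 1/2 × 2.723 × 10^-3 = 1.361 × 10^-3 mol
[H2SO4]_dilute = 1.361 × 10^-3 / 0.05000 = 0.02723 mol/L
Dilution factor = 250.0 / 4.927 = 50.74
[H2SO4]_stock = 0.02723 × 50.74 = 1.382 mol/L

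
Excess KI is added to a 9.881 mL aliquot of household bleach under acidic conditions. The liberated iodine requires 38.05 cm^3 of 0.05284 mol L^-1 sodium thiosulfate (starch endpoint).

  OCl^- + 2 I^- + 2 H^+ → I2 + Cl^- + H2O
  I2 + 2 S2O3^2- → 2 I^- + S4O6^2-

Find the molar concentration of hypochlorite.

0.1017 mol/L

n(S2O3^2-) = 0.03805 × 0.05284 = 2.011 × 10^-3 mol
n(I2) = n(S2O3^2-)/2 = 1.005 × 10^-3 mol
n(OCl^-) in the aliquot = 1.005 × 10^-3 mol (1:1 ratio)
[OCl^-] = 1.005 × 10^-3 / 0.009881 = 0.1017 mol/L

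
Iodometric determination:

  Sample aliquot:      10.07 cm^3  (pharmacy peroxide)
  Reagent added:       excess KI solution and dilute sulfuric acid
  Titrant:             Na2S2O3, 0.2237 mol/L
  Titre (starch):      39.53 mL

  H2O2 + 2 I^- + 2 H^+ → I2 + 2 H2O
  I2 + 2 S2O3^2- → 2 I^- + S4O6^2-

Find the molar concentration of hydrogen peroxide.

0.4391 mol/L

n(S2O3^2-) = 0.03953 × 0.2237 = 8.843 × 10^-3 mol
n(I2) = n(S2O3^2-)/2 = 4.421 × 10^-3 mol
n(H2O2) in the aliquot = 4.421 × 10^-3 mol (1:1 ratio)
[H2O2] = 4.421 × 10^-3 / 0.01007 = 0.4391 mol/L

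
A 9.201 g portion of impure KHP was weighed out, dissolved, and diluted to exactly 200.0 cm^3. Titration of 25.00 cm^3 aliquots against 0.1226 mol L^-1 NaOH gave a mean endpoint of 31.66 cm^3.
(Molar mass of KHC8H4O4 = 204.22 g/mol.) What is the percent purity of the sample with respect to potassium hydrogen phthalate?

68.92 %

KHC8H4O4 + NaOH → KNaC8H4O4 + H2O
n(NaOH) per titration = 0.03166 × 0.1226 = 3.882 × 10^-3 mol
n(KHC8H4O4) in each aliquot = 3.882 × 10^-3 mol (1:1 ratio)
n(KHC8H4O4) in the whole flask = 3.882 × 10^-3 × 200.0/25.00 = 0.03105 mol
mass of KHC8H4O4 = 0.03105 × 204.22 = 6.341 g
% KHC8H4O4 = 6.341 / 9.201 × 100 = 68.92 %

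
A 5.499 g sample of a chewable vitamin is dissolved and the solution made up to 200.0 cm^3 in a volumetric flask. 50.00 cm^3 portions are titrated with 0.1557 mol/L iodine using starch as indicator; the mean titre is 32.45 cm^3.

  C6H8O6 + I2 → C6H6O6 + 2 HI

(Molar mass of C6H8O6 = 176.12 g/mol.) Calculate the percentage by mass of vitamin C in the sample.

64.73 %

n(I2) per titration = 0.03245 × 0.1557 = 5.052 × 10^-3 mol
n(C6H8O6) in each aliquot = 5.052 × 10^-3 mol (1:1 ratio)
n(C6H8O6) in the whole flask = 5.052 × 10^-3 × 200.0/50.00 = 0.02021 mol
mass of C6H8O6 = 0.02021 × 176.12 = 3.559 g
% C6H8O6 = 3.559 / 5.499 × 100 = 64.73 %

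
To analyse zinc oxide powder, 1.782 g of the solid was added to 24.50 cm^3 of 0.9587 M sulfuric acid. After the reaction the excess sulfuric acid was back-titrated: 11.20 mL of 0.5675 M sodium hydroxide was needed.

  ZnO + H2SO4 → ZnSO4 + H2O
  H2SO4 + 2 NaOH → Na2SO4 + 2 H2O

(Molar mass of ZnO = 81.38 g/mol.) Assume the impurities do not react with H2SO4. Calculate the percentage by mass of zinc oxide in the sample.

n(H2SO4) added = 0.02450 × 0.9587 = 0.02349 mol
n(NaOH) used in back-titration = 0.01120 × 0.5675 = 6.356 × 10^-3 mol
From the 1:2 ratio, n(H2SO4) left over = 1/2 × 6.356 × 10^-3 = 3.178 × 10^-3 mol
n(H2SO4) consumed by analyte = 0.02349 − 3.178 × 10^-3 = 0.02031 mol
n(ZnO) = 0.02031 mol (1:1 ratio)
mass of ZnO = 0.02031 × 81.38 = 1.653 g
% ZnO = 1.653 / 1.782 × 100 = 92.75 %

92.75 %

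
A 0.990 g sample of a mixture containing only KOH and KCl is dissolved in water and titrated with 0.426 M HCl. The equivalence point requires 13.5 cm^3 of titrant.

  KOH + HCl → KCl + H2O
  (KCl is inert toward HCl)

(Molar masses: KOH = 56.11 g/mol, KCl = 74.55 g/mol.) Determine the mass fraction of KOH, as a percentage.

32.6 %

n(HCl) = 0.0135 × 0.426 = 5.75 × 10^-3 mol
Let x = n(KOH), y = n(KCl).
Titrant: 1x = 5.75 × 10^-3;  mass: 56.11x + 74.55y = 0.990
Solving, x = 5.75 × 10^-3 mol, y = 8.95 × 10^-3 mol
mass of KOH = 5.75 × 10^-3 × 56.11 = 0.323 g
% KOH = 0.323 / 0.990 × 100 = 32.6 %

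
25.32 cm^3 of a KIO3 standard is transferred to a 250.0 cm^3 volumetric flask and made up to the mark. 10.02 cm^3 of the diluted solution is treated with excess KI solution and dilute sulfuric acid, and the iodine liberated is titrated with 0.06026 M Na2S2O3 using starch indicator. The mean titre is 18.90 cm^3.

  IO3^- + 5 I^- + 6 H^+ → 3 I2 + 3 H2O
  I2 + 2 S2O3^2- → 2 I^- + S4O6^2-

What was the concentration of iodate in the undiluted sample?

0.1870 M

n(S2O3^2-) = 0.01890 × 0.06026 = 1.139 × 10^-3 mol
n(I2) = n(S2O3^2-)/2 = 5.695 × 10^-4 mol
From the 1:3 ratio, n(IO3^-) in the aliquot = 1/3 × 5.695 × 10^-4 = 1.898 × 10^-4 mol
[IO3^-]_dilute = 1.898 × 10^-4 / 0.01002 = 0.01894 mol/L
[IO3^-]_original = 0.01894 × 250.0/25.32 = 0.1870 mol/L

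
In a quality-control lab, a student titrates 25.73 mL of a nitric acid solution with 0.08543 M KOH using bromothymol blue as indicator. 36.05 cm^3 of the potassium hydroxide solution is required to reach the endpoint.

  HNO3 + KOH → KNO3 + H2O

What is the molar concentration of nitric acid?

0.1197 M

n(KOH) = 0.03605 L × 0.08543 mol/L = 3.080 × 10^-3 mol
n(HNO3) = 3.080 × 10^-3 mol (1:1 mole ratio)
[HNO3] = 3.080 × 10^-3 mol / 0.02573 L = 0.1197 mol/L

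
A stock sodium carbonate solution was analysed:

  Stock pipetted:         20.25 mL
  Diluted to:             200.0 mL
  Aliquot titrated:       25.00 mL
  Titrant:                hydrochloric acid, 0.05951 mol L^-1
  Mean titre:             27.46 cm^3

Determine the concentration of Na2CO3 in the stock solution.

0.3228 mol/L

Na2CO3 + 2 HCl → 2 NaCl + H2O + CO2
n(HCl) = 0.02746 × 0.05951 = 1.634 × 10^-3 mol
From the 1:2 ratio, n(Na2CO3) in the aliquot = 1/2 × 1.634 × 10^-3 = 8.171 × 10^-4 mol
[Na2CO3]_dilute = 8.171 × 10^-4 / 0.02500 = 0.03268 mol/L
Dilution factor = 200.0 / 20.25 = 9.877
[Na2CO3]_stock = 0.03268 × 9.877 = 0.3228 mol/L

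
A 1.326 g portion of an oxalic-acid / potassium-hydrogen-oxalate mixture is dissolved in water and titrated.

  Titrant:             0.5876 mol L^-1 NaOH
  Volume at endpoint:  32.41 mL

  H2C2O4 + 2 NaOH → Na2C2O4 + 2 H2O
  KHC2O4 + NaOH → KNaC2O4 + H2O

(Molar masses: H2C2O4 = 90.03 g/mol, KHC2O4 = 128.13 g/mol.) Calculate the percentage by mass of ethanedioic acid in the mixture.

n(NaOH) = 0.03241 × 0.5876 = 0.01904 mol
Let x = n(H2C2O4), y = n(KHC2O4).
Titrant: 2x + 1y = 0.01904;  mass: 90.03x + 128.13y = 1.326
Solving, x = 6.702 × 10^-3 mol, y = 5.640 × 10^-3 mol
mass of H2C2O4 = 6.702 × 10^-3 × 90.03 = 0.6034 g
% H2C2O4 = 0.6034 / 1.326 × 100 = 45.51 %

45.51 %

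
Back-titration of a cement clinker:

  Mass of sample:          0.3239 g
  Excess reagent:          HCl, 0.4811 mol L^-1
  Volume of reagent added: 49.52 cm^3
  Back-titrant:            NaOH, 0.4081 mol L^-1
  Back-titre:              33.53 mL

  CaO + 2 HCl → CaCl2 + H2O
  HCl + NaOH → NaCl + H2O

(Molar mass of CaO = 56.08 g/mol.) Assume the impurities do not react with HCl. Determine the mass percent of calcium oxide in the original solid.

n(HCl) added = 0.04952 × 0.4811 = 0.02382 mol
n(NaOH) used in back-titration = 0.03353 × 0.4081 = 0.01368 mol
n(HCl) left over = 0.01368 mol (1:1 ratio)
n(HCl) consumed by analyte = 0.02382 − 0.01368 = 0.01014 mol
From the 1:2 ratio, n(CaO) = 1/2 × 0.01014 = 5.070 × 10^-3 mol
mass of CaO = 5.070 × 10^-3 × 56.08 = 0.2843 g
% CaO = 0.2843 / 0.3239 × 100 = 87.79 %

87.79 %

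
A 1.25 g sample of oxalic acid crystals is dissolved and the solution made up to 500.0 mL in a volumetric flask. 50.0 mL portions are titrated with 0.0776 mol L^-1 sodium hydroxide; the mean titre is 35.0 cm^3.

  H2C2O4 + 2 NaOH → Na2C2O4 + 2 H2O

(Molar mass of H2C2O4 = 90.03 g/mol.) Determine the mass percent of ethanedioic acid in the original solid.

n(NaOH) per titration = 0.0350 × 0.0776 = 2.72 × 10^-3 mol
From the 1:2 ratio, n(H2C2O4) in each aliquot = 1/2 × 2.72 × 10^-3 = 1.36 × 10^-3 mol
n(H2C2O4) in the whole flask = 1.36 × 10^-3 × 500.0/50.0 = 0.0136 mol
mass of H2C2O4 = 0.0136 × 90.03 = 1.22 g
% H2C2O4 = 1.22 / 1.25 × 100 = 97.8 %

97.8 %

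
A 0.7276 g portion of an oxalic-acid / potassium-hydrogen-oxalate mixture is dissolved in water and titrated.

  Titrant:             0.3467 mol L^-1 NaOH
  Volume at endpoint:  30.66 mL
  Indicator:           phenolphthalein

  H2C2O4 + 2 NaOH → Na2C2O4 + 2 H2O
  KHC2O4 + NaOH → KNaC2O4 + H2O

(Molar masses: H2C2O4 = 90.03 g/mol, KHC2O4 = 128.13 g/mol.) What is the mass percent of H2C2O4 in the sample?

n(NaOH) = 0.03066 × 0.3467 = 0.01063 mol
Let x = n(H2C2O4), y = n(KHC2O4).
Titrant: 2x + 1y = 0.01063;  mass: 90.03x + 128.13y = 0.7276
Solving, x = 3.816 × 10^-3 mol, y = 2.997 × 10^-3 mol
mass of H2C2O4 = 3.816 × 10^-3 × 90.03 = 0.3436 g
% H2C2O4 = 0.3436 / 0.7276 × 100 = 47.22 %

47.22 %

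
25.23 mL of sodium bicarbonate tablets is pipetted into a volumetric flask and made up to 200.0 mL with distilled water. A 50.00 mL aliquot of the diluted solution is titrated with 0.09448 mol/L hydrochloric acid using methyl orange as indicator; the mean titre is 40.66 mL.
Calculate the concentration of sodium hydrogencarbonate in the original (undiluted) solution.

NaHCO3 + HCl → NaCl + H2O + CO2
n(HCl) = 0.04066 × 0.09448 = 3.842 × 10^-3 mol
n(NaHCO3) in the aliquot = 3.842 × 10^-3 mol (1:1 ratio)
[NaHCO3]_dilute = 3.842 × 10^-3 / 0.05000 = 0.07683 mol/L
Dilution factor = 200.0 / 25.23 = 7.927
[NaHCO3]_stock = 0.07683 × 7.927 = 0.6090 mol/L

0.6090 mol/L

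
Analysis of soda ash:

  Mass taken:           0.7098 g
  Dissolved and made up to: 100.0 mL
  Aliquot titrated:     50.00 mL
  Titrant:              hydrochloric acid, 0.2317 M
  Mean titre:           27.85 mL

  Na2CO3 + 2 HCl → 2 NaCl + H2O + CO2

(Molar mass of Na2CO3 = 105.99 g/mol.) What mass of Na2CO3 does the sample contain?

0.6839 g

n(HCl) per titration = 0.02785 × 0.2317 = 6.453 × 10^-3 mol
From the 1:2 ratio, n(Na2CO3) in each aliquot = 1/2 × 6.453 × 10^-3 = 3.226 × 10^-3 mol
n(Na2CO3) in the whole flask = 3.226 × 10^-3 × 100.0/50.00 = 6.453 × 10^-3 mol
mass of Na2CO3 = 6.453 × 10^-3 × 105.99 = 0.6839 g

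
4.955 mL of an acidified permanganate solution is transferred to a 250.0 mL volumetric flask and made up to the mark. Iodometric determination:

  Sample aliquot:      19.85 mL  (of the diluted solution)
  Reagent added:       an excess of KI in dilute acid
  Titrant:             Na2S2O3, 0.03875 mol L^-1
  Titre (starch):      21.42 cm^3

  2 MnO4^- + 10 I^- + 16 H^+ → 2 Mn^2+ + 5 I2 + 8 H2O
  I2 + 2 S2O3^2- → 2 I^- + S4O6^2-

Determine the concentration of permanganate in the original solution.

n(S2O3^2-) = 0.02142 × 0.03875 = 8.300 × 10^-4 mol
n(I2) = n(S2O3^2-)/2 = 4.150 × 10^-4 mol
From the 2:5 ratio, n(MnO4^-) in the aliquot = 2/5 × 4.150 × 10^-4 = 1.660 × 10^-4 mol
[MnO4^-]_dilute = 1.660 × 10^-4 / 0.01985 = 0.008363 mol/L
[MnO4^-]_original = 0.008363 × 250.0/4.955 = 0.4219 mol/L

0.4219 mol/L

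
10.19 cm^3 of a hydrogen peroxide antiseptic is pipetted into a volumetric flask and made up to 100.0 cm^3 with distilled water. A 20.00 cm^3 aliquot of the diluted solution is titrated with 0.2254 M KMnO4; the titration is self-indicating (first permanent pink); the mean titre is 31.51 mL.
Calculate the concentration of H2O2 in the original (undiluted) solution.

8.712 M

2 MnO4^- + 5 H2O2 + 6 H^+ → 2 Mn^2+ + 5 O2 + 8 H2O
n(KMnO4) = 0.03151 × 0.2254 = 7.102 × 10^-3 mol
From the 5:2 ratio, n(H2O2) in the aliquot = 5/2 × 7.102 × 10^-3 = 0.01776 mol
[H2O2]_dilute = 0.01776 / 0.02000 = 0.8878 mol/L
Dilution factor = 100.0 / 10.19 = 9.814
[H2O2]_stock = 0.8878 × 9.814 = 8.712 mol/L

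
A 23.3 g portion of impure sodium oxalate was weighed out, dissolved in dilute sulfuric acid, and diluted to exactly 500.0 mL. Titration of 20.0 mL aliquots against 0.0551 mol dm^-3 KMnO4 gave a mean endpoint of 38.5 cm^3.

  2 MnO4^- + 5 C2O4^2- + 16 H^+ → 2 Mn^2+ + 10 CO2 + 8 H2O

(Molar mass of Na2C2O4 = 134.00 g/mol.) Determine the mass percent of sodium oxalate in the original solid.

76.3 %

n(KMnO4) per titration = 0.0385 × 0.0551 = 2.12 × 10^-3 mol
From the 5:2 ratio, n(Na2C2O4) in each aliquot = 5/2 × 2.12 × 10^-3 = 5.30 × 10^-3 mol
n(Na2C2O4) in the whole flask = 5.30 × 10^-3 × 500.0/20.0 = 0.133 mol
mass of Na2C2O4 = 0.133 × 134.00 = 17.8 g
% Na2C2O4 = 17.8 / 23.3 × 100 = 76.3 %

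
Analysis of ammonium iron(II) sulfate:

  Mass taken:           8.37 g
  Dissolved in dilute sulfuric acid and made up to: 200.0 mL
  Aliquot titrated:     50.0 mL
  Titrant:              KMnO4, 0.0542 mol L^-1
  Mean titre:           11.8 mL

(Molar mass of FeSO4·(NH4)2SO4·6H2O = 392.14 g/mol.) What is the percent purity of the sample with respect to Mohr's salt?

59.9 %

MnO4^- + 5 Fe^2+ + 8 H^+ → Mn^2+ + 5 Fe^3+ + 4 H2O
n(KMnO4) per titration = 0.0118 × 0.0542 = 6.40 × 10^-4 mol
From the 5:1 ratio, n(FeSO4·(NH4)2SO4·6H2O) in each aliquot = 5/1 × 6.40 × 10^-4 = 3.20 × 10^-3 mol
n(FeSO4·(NH4)2SO4·6H2O) in the whole flask = 3.20 × 10^-3 × 200.0/50.0 = 0.0128 mol
mass of FeSO4·(NH4)2SO4·6H2O = 0.0128 × 392.14 = 5.02 g
% FeSO4·(NH4)2SO4·6H2O = 5.02 / 8.37 × 100 = 59.9 %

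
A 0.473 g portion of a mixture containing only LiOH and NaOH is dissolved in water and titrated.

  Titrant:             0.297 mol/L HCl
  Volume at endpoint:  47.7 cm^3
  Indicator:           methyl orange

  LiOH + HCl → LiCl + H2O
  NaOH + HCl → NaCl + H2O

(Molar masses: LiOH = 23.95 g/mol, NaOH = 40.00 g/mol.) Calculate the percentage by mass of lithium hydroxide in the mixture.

29.6 %

n(HCl) = 0.0477 × 0.297 = 0.0142 mol
Let x = n(LiOH), y = n(NaOH).
Titrant: 1x + 1y = 0.0142;  mass: 23.95x + 40.00y = 0.473
Solving, x = 5.84 × 10^-3 mol, y = 8.33 × 10^-3 mol
mass of LiOH = 5.84 × 10^-3 × 23.95 = 0.140 g
% LiOH = 0.140 / 0.473 × 100 = 29.6 %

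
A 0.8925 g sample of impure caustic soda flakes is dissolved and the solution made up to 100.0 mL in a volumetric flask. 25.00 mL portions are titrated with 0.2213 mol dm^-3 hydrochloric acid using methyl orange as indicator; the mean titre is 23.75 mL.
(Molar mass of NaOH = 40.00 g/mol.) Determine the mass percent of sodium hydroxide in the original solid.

NaOH + HCl → NaCl + H2O
n(HCl) per titration = 0.02375 × 0.2213 = 5.256 × 10^-3 mol
n(NaOH) in each aliquot = 5.256 × 10^-3 mol (1:1 ratio)
n(NaOH) in the whole flask = 5.256 × 10^-3 × 100.0/25.00 = 0.02102 mol
mass of NaOH = 0.02102 × 40.00 = 0.8409 g
% NaOH = 0.8409 / 0.8925 × 100 = 94.22 %

94.22 %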